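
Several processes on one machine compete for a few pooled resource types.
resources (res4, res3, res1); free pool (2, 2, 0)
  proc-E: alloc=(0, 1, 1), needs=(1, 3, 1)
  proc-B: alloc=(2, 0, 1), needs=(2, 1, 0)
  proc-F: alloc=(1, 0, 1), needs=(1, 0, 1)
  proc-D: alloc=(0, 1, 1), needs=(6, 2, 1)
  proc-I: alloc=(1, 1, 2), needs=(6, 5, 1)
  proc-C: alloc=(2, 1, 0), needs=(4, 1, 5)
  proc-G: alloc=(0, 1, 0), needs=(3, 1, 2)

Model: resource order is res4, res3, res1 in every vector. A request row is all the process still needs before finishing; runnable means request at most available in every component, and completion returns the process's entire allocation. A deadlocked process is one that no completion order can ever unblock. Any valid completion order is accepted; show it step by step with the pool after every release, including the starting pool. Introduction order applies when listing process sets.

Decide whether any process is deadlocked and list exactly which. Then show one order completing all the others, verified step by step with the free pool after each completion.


Deadlocked: proc-D, proc-I and proc-C.
Key observation: after proc-B, proc-F, proc-G, proc-E the pool peaks at (5, 4, 3), and each blocked process is short somewhere: proc-D on res4; proc-I on res4, res3; proc-C on res1.
A valid finishing order for the others: proc-B, proc-F, proc-G, proc-E. Check, step by step:
  pool = (2, 2, 0)
  run proc-B (needs (2, 1, 0), free (2, 2, 0)); after release of (2, 0, 1) the pool is (4, 2, 1)
  run proc-F (needs (1, 0, 1), free (4, 2, 1)); after release of (1, 0, 1) the pool is (5, 2, 2)
  run proc-G (needs (3, 1, 2), free (5, 2, 2)); after release of (0, 1, 0) the pool is (5, 3, 2)
  run proc-E (needs (1, 3, 1), free (5, 3, 2)); after release of (0, 1, 1) the pool is (5, 4, 3)
None of the blocked processes ever fits:
  proc-D cannot run: need (6, 2, 1) vs free (5, 4, 3) (insufficient res4)
  proc-I cannot run: need (6, 5, 1) vs free (5, 4, 3) (insufficient res4 and res3)
  proc-C cannot run: need (4, 1, 5) vs free (5, 4, 3) (insufficient res1)


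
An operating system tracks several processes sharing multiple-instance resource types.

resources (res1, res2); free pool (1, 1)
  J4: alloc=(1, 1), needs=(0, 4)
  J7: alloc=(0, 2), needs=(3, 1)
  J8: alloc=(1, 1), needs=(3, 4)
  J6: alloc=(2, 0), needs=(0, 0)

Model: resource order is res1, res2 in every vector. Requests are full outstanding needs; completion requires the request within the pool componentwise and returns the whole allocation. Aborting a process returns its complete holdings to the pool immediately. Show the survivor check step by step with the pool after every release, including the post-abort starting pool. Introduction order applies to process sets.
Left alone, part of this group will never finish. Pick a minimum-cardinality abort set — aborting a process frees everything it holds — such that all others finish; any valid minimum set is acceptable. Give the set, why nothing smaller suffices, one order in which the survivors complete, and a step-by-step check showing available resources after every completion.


The answer: abort J4.
Key observation: J8 had no path to completion before; after the abort of J4 ((1, 1) returned), step 3 is where it fits.
Why nothing smaller works: aborting no one leaves the state deadlocked as given.
Survivors finish in the order: J6, J7, J8. Walking it through (pool after the aborts first):
  pool = (2, 2)
  J6: need (0, 0) fits (2, 2); releases (2, 0), pool now (4, 2)
  J7: need (3, 1) fits (4, 2); releases (0, 2), pool now (4, 4)
  J8: need (3, 4) fits (4, 4); releases (1, 1), pool now (5, 5)


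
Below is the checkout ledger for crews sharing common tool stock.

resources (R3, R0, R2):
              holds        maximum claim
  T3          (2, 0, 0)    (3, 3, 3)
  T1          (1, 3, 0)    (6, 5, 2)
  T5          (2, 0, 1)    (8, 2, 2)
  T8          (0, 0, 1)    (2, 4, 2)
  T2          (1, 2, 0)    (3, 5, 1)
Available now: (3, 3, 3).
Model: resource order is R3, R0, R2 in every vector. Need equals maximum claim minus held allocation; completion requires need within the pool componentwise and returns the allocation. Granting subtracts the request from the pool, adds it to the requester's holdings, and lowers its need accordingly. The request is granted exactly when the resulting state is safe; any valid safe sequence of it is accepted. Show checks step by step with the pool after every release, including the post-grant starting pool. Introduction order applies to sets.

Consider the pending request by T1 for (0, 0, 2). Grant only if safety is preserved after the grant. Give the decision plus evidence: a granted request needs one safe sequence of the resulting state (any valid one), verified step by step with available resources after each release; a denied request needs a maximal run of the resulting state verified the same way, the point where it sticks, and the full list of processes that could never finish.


DENY — the pretend-granted state is unsafe.
Key observation: after T2, T8 the pool peaks at (4, 5, 2), and each blocked process is short somewhere: T3 on R2; T1 on R3; T5 on R3.
After a pretend grant, a maximal execution: T2, T8 — then nothing else fits. Walking it through:
  pool = (3, 3, 1)
  T2: need (2, 3, 1) fits (3, 3, 1); releases (1, 2, 0), pool now (4, 5, 1)
  T8: need (2, 4, 1) fits (4, 5, 1); releases (0, 0, 1), pool now (4, 5, 2)
  blocked: T3 wants (1, 3, 3), pool (4, 5, 2) — not enough R2
  blocked: T1 wants (5, 2, 0), pool (4, 5, 2) — not enough R3
  blocked: T5 wants (6, 2, 1), pool (4, 5, 2) — not enough R3
Had the request been granted, T3, T1 and T5 could never finish.


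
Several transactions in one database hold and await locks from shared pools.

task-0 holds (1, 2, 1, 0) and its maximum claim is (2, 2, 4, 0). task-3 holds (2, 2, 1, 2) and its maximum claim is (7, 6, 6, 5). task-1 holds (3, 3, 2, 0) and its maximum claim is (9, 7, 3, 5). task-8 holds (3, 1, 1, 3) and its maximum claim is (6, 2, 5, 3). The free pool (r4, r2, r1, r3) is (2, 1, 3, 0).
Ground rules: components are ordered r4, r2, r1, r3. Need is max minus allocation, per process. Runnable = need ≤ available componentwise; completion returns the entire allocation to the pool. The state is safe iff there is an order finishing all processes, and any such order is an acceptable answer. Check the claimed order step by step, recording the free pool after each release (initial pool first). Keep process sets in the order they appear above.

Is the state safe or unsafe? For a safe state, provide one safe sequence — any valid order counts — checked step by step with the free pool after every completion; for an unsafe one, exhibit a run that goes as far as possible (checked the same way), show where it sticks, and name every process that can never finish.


SAFE, for example via the order task-0, task-8, task-3, task-1.
Key observation: at task-0 the run first touches a limit — (1, 0, 3, 0) against (2, 1, 3, 0), exact on a resource it actually requests.
Check, step by step:
  pool = (2, 1, 3, 0)
  task-0 needs (1, 0, 3, 0) <= (2, 1, 3, 0) -> finishes; pool += (1, 2, 1, 0) = (3, 3, 4, 0)
  task-8 needs (3, 1, 4, 0) <= (3, 3, 4, 0) -> finishes; pool += (3, 1, 1, 3) = (6, 4, 5, 3)
  task-3 needs (5, 4, 5, 3) <= (6, 4, 5, 3) -> finishes; pool += (2, 2, 1, 2) = (8, 6, 6, 5)
  task-1 needs (6, 4, 1, 5) <= (8, 6, 6, 5) -> finishes; pool += (3, 3, 2, 0) = (11, 9, 8, 5)


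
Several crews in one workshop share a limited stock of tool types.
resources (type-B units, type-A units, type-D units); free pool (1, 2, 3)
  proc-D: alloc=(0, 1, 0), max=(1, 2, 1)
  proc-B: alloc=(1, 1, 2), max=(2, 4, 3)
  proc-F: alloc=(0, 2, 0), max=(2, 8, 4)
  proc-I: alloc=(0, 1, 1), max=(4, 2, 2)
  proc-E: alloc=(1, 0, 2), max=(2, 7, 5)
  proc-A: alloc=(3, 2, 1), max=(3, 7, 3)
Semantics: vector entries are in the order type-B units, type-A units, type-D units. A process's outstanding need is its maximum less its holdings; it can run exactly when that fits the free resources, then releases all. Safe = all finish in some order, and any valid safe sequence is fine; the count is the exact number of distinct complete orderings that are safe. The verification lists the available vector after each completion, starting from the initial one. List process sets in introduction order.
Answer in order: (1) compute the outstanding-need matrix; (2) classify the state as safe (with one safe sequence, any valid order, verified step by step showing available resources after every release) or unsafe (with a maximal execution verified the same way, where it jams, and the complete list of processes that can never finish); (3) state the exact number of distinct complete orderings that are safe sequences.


(1) Outstanding need per process (order type-B units, type-A units, type-D units):
  proc-D: (1, 1, 1)
  proc-B: (1, 3, 1)
  proc-F: (2, 6, 4)
  proc-I: (4, 1, 1)
  proc-E: (1, 7, 3)
  proc-A: (0, 5, 2)
(2) The state is UNSAFE.
Key observation: after proc-D, proc-B the pool peaks at (2, 4, 5), and each blocked process is short somewhere: proc-F on type-A units; proc-I on type-B units; proc-E on type-A units; proc-A on type-A units.
A maximal execution: proc-D, proc-B — then nothing else fits. Verifying each step:
  pool = (1, 2, 3)
  run proc-D (needs (1, 1, 1), free (1, 2, 3)); after release of (0, 1, 0) the pool is (1, 3, 3)
  run proc-B (needs (1, 3, 1), free (1, 3, 3)); after release of (1, 1, 2) the pool is (2, 4, 5)
  proc-F still needs (2, 6, 4) but only (2, 4, 5) is free — short on type-A units
  proc-I still needs (4, 1, 1) but only (2, 4, 5) is free — short on type-B units
  proc-E still needs (1, 7, 3) but only (2, 4, 5) is free — short on type-A units
  proc-A still needs (0, 5, 2) but only (2, 4, 5) is free — short on type-A units
Processes that can never finish: proc-F, proc-I, proc-E and proc-A.
(3) Exactly 0 of the possible complete orderings are safe sequences.


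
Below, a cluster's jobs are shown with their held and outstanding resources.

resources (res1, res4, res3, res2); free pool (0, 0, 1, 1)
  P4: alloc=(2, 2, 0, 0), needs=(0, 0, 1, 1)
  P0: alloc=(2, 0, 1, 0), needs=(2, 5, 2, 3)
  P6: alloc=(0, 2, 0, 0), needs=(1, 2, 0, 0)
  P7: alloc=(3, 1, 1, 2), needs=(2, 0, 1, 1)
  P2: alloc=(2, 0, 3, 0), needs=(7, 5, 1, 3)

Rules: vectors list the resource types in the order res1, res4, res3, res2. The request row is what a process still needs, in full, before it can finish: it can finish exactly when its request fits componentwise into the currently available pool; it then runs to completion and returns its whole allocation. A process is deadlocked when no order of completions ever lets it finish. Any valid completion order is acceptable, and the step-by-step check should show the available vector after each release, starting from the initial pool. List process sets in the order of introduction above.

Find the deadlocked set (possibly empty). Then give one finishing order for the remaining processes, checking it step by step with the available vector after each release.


The deadlocked set is empty.
Key observation: starting with P4, each completion frees enough for the next — no one is permanently blocked.
The rest can finish in the order P4, P7, P6, P0, P2. Check, step by step:
  pool = (0, 0, 1, 1)
  P4 needs (0, 0, 1, 1) <= (0, 0, 1, 1) -> finishes; pool += (2, 2, 0, 0) = (2, 2, 1, 1)
  P7 needs (2, 0, 1, 1) <= (2, 2, 1, 1) -> finishes; pool += (3, 1, 1, 2) = (5, 3, 2, 3)
  P6 needs (1, 2, 0, 0) <= (5, 3, 2, 3) -> finishes; pool += (0, 2, 0, 0) = (5, 5, 2, 3)
  P0 needs (2, 5, 2, 3) <= (5, 5, 2, 3) -> finishes; pool += (2, 0, 1, 0) = (7, 5, 3, 3)
  P2 needs (7, 5, 1, 3) <= (7, 5, 3, 3) -> finishes; pool += (2, 0, 3, 0) = (9, 5, 6, 3)


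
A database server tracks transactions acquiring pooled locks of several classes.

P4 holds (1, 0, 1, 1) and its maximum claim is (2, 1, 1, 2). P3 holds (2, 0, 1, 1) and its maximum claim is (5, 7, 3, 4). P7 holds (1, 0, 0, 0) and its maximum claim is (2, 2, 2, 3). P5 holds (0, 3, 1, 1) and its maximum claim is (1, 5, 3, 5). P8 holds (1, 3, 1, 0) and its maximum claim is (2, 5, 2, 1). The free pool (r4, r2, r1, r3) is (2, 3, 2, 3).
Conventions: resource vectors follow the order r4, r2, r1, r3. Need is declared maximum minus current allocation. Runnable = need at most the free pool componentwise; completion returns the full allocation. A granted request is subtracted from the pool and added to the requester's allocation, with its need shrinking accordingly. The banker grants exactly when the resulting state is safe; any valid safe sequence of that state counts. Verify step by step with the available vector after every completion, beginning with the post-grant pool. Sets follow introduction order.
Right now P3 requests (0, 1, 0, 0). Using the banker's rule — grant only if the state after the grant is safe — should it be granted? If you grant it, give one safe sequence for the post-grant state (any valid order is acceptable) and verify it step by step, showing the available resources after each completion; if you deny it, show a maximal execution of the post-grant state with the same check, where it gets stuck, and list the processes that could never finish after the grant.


GRANT. The post-grant state is safe; one safe sequence: P7, P4, P8, P5, P3.
Key observation: even at the reduced pool (2, 2, 2, 3), P7 fits immediately, so safety survives the grant.
Step-by-step check of the post-grant state:
  pool = (2, 2, 2, 3)
  P7: need (1, 2, 2, 3) fits (2, 2, 2, 3); releases (1, 0, 0, 0), pool now (3, 2, 2, 3)
  P4: need (1, 1, 0, 1) fits (3, 2, 2, 3); releases (1, 0, 1, 1), pool now (4, 2, 3, 4)
  P8: need (1, 2, 1, 1) fits (4, 2, 3, 4); releases (1, 3, 1, 0), pool now (5, 5, 4, 4)
  P5: need (1, 2, 2, 4) fits (5, 5, 4, 4); releases (0, 3, 1, 1), pool now (5, 8, 5, 5)
  P3: need (3, 6, 2, 3) fits (5, 8, 5, 5); releases (2, 1, 1, 1), pool now (7, 9, 6, 6)


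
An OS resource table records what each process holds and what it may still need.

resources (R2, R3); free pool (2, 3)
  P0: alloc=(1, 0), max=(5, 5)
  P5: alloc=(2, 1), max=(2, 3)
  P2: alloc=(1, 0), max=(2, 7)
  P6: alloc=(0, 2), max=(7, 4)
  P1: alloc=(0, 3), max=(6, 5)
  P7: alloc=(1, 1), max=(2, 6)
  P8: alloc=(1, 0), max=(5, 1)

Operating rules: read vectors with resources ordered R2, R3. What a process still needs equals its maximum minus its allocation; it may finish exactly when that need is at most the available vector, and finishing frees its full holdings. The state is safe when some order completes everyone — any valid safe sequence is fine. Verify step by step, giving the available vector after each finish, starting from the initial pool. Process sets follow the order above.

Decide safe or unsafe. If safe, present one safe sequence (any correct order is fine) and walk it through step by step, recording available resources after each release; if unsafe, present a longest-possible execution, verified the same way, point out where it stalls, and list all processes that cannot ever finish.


UNSAFE — no complete ordering exists.
Key observation: after P5, P8 the pool peaks at (5, 4), and each blocked process is short somewhere: P0 on R3; P2 on R3; P6 on R2; P1 on R2; P7 on R3.
The run P5, P8 cannot be extended any further. Step-by-step check:
  pool = (2, 3)
  run P5 (needs (0, 2), free (2, 3)); after release of (2, 1) the pool is (4, 4)
  run P8 (needs (4, 1), free (4, 4)); after release of (1, 0) the pool is (5, 4)
  P0 cannot run: need (4, 5) vs free (5, 4) (insufficient R3)
  P2 cannot run: need (1, 7) vs free (5, 4) (insufficient R3)
  P6 cannot run: need (7, 2) vs free (5, 4) (insufficient R2)
  P1 cannot run: need (6, 2) vs free (5, 4) (insufficient R2)
  P7 cannot run: need (1, 5) vs free (5, 4) (insufficient R3)
Permanently blocked: P0, P2, P6, P1 and P7.


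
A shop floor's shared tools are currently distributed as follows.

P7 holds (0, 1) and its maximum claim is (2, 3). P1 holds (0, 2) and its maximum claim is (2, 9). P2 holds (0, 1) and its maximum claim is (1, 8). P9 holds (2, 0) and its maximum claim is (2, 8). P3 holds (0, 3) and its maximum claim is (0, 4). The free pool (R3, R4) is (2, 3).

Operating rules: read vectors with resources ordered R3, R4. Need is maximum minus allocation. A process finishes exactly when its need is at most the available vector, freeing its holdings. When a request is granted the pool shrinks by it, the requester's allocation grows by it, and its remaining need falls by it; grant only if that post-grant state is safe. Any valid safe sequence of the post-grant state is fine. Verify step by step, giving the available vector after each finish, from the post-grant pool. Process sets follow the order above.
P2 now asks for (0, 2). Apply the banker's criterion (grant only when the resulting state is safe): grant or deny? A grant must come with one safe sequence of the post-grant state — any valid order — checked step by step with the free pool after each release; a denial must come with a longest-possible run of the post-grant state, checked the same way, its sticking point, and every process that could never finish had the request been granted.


GRANT — the state after the grant stays safe, e.g. via P3, P7, P2, P9, P1.
Key observation: (2, 1) free after granting still covers P3 first, and each release covers the next.
Step-by-step check of the post-grant state:
  pool = (2, 1)
  run P3 (needs (0, 1), free (2, 1)); after release of (0, 3) the pool is (2, 4)
  run P7 (needs (2, 2), free (2, 4)); after release of (0, 1) the pool is (2, 5)
  run P2 (needs (1, 5), free (2, 5)); after release of (0, 3) the pool is (2, 8)
  run P9 (needs (0, 8), free (2, 8)); after release of (2, 0) the pool is (4, 8)
  run P1 (needs (2, 7), free (4, 8)); after release of (0, 2) the pool is (4, 10)


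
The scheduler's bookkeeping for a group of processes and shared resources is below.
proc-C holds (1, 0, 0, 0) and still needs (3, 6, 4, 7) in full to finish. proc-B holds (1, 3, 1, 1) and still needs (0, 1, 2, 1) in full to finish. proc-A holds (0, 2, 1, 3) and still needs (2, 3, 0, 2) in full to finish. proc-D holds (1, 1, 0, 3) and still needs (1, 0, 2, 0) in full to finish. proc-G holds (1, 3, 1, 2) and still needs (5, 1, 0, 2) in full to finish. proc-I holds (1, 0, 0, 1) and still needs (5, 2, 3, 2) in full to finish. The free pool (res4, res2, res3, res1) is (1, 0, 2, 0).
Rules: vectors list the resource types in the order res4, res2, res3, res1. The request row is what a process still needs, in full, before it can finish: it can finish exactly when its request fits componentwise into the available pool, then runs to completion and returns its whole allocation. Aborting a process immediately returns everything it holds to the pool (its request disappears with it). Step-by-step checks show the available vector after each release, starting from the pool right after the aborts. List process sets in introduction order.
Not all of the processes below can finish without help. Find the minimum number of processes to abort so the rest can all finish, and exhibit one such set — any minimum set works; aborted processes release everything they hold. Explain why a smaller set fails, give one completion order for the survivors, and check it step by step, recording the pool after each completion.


The answer: abort proc-I.
Key observation: before aborting proc-I, proc-G was permanently blocked — no order could ever run it; afterwards it completes at step 5.
Why nothing smaller works: aborting no one leaves the state deadlocked as given.
One survivor order: proc-D, proc-B, proc-A, proc-C, proc-G. Verifying each step (post-abort pool first):
  pool = (2, 0, 2, 1)
  run proc-D (needs (1, 0, 2, 0), free (2, 0, 2, 1)); after release of (1, 1, 0, 3) the pool is (3, 1, 2, 4)
  run proc-B (needs (0, 1, 2, 1), free (3, 1, 2, 4)); after release of (1, 3, 1, 1) the pool is (4, 4, 3, 5)
  run proc-A (needs (2, 3, 0, 2), free (4, 4, 3, 5)); after release of (0, 2, 1, 3) the pool is (4, 6, 4, 8)
  run proc-C (needs (3, 6, 4, 7), free (4, 6, 4, 8)); after release of (1, 0, 0, 0) the pool is (5, 6, 4, 8)
  run proc-G (needs (5, 1, 0, 2), free (5, 6, 4, 8)); after release of (1, 3, 1, 2) the pool is (6, 9, 5, 10)


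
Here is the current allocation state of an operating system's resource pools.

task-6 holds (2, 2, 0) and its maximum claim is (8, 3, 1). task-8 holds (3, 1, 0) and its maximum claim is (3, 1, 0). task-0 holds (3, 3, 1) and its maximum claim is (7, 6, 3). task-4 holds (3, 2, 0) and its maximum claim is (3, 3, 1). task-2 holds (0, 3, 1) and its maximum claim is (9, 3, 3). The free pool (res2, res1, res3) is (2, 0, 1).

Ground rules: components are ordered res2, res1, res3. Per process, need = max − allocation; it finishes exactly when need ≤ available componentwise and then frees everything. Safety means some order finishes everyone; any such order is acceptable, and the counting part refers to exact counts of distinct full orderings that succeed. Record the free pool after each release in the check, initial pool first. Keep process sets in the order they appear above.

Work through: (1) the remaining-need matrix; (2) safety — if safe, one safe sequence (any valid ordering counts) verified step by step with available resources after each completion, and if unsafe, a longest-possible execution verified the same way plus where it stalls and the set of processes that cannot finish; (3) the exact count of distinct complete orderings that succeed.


(1) Need matrix, components ordered res2, res1, res3:
  task-6: (6, 1, 1)
  task-8: (0, 0, 0)
  task-0: (4, 3, 2)
  task-4: (0, 1, 1)
  task-2: (9, 0, 2)
(2) The state is UNSAFE.
Key observation: no order helps: past task-8, task-4, task-6, the free pool tops out at (10, 5, 1), below what each blocked process needs in res3.
A maximal execution: task-8, task-4, task-6 — then nothing else fits. Verifying each step:
  pool = (2, 0, 1)
  task-8: need (0, 0, 0) fits (2, 0, 1); releases (3, 1, 0), pool now (5, 1, 1)
  task-4: need (0, 1, 1) fits (5, 1, 1); releases (3, 2, 0), pool now (8, 3, 1)
  task-6: need (6, 1, 1) fits (8, 3, 1); releases (2, 2, 0), pool now (10, 5, 1)
  task-0 cannot run: need (4, 3, 2) vs free (10, 5, 1) (insufficient res3)
  task-2 cannot run: need (9, 0, 2) vs free (10, 5, 1) (insufficient res3)
Permanently blocked: task-0 and task-2.
(3) The exact count: 0 of the possible complete orderings are safe sequences.


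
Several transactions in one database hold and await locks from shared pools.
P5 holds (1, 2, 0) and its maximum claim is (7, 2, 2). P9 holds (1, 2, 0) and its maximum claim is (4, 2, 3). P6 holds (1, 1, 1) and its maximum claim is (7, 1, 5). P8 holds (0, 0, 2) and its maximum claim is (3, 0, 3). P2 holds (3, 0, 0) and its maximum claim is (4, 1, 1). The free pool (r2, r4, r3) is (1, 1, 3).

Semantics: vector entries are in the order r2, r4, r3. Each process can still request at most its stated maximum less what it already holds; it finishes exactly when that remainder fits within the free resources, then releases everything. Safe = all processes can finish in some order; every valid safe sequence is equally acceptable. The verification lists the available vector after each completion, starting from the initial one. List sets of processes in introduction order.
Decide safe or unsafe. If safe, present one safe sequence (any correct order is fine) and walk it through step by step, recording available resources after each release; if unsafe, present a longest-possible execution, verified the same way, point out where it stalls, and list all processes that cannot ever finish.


UNSAFE — no complete ordering exists.
Key observation: after P2, P9, P8 complete, (5, 3, 5) is the best the pool ever gets, yet each leftover process wants more r2.
A maximal execution: P2, P9, P8 — then nothing else fits. Walking it through:
  pool = (1, 1, 3)
  run P2 (needs (1, 1, 1), free (1, 1, 3)); after release of (3, 0, 0) the pool is (4, 1, 3)
  run P9 (needs (3, 0, 3), free (4, 1, 3)); after release of (1, 2, 0) the pool is (5, 3, 3)
  run P8 (needs (3, 0, 1), free (5, 3, 3)); after release of (0, 0, 2) the pool is (5, 3, 5)
  blocked: P5 wants (6, 0, 2), pool (5, 3, 5) — not enough r2
  blocked: P6 wants (6, 0, 4), pool (5, 3, 5) — not enough r2
Permanently blocked: P5 and P6.


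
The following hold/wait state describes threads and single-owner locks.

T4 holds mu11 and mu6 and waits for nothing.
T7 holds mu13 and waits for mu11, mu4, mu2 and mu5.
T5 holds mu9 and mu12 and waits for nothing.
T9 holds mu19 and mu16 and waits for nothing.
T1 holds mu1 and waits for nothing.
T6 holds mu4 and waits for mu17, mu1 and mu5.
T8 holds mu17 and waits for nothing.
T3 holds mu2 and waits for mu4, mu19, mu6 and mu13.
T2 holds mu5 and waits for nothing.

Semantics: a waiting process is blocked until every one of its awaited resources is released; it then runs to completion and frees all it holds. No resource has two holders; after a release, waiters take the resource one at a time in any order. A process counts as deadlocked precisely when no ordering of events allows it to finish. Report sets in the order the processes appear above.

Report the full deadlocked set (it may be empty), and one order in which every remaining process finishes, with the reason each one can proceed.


The deadlocked set is T7 and T3.
Key observation: along T7 -> T3 -> T7, each member waits on what the next one holds — a deadlock; no other process is dragged down with it.
The rest can finish in the order T1, T4, T8, T9, T2, T5, T6.
Step-by-step check:
  T1: no waits; runs immediately, freeing mu1
  T4: no waits; runs immediately, freeing mu11 and mu6
  T8: no waits; runs immediately, freeing mu17
  T9: no waits; runs immediately, freeing mu19 and mu16
  T2: no waits; runs immediately, freeing mu5
  T5: no waits; runs immediately, freeing mu9 and mu12
  run T6 (all its waits — mu17, mu1 and mu5 — are resolved); releases mu4


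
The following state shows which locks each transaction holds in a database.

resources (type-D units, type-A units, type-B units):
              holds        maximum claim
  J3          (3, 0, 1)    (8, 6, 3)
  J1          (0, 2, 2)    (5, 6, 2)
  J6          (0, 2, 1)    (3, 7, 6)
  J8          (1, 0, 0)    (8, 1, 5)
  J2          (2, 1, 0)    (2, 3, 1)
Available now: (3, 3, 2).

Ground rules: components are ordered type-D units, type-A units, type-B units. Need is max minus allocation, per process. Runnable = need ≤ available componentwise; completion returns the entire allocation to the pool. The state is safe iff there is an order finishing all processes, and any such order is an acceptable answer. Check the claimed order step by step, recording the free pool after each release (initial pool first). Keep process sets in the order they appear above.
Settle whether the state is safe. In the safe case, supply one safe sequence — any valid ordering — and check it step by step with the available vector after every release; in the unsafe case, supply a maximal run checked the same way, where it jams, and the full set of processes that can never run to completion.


SAFE, for example via the order J2, J1, J3, J8, J6.
Key observation: J1 is the earliest step where a requested resource binds exactly: need (5, 4, 0), pool (5, 4, 2) at its turn.
Walking it through:
  pool = (3, 3, 2)
  run J2 (needs (0, 2, 1), free (3, 3, 2)); after release of (2, 1, 0) the pool is (5, 4, 2)
  run J1 (needs (5, 4, 0), free (5, 4, 2)); after release of (0, 2, 2) the pool is (5, 6, 4)
  run J3 (needs (5, 6, 2), free (5, 6, 4)); after release of (3, 0, 1) the pool is (8, 6, 5)
  run J8 (needs (7, 1, 5), free (8, 6, 5)); after release of (1, 0, 0) the pool is (9, 6, 5)
  run J6 (needs (3, 5, 5), free (9, 6, 5)); after release of (0, 2, 1) the pool is (9, 8, 6)


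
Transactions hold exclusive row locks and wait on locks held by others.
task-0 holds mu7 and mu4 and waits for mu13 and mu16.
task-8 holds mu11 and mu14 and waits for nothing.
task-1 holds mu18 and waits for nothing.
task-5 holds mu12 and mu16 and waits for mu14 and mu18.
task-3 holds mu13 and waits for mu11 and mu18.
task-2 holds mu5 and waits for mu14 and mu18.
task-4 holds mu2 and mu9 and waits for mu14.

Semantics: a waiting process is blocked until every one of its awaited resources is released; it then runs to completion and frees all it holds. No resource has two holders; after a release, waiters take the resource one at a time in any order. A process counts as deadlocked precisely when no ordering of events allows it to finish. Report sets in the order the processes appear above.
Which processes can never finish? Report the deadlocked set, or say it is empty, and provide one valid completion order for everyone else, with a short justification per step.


No process is deadlocked.
Key observation: there is no circular wait here — follow any chain and it reaches a process that is free to run now.
One completion order for the rest: task-8, task-1, task-5, task-3, task-4, task-2, task-0.
Walking it through:
  task-8: no waits; runs immediately, freeing mu11 and mu14
  task-1: no waits; runs immediately, freeing mu18
  run task-5 (all its waits — mu14 and mu18 — are resolved); releases mu12 and mu16
  run task-3 (all its waits — mu11 and mu18 — are resolved); releases mu13
  run task-4 (all its waits — mu14 — are resolved); releases mu2 and mu9
  run task-2 (all its waits — mu14 and mu18 — are resolved); releases mu5
  run task-0 (all its waits — mu13 and mu16 — are resolved); releases mu7 and mu4


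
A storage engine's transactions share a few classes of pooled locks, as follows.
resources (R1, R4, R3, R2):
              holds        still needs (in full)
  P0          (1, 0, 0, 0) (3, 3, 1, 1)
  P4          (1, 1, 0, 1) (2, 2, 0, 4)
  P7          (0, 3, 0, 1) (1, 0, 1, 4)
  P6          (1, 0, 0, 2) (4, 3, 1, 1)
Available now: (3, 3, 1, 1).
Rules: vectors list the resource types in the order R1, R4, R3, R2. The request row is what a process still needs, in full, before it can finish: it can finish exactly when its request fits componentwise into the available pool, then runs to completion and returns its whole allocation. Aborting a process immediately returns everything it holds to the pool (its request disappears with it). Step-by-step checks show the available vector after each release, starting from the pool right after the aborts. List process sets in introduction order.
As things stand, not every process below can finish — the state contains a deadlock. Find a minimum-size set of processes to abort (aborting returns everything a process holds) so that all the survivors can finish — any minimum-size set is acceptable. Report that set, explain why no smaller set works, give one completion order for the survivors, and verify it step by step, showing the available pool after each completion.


Abort P7.
Key observation: P4 had no path to completion before; after the abort of P7 ((0, 3, 0, 1) returned), step 3 is where it fits.
Why nothing smaller works: aborting no one leaves the state deadlocked as given.
One survivor order: P0, P6, P4. Walking it through (post-abort pool first):
  pool = (3, 6, 1, 2)
  P0: need (3, 3, 1, 1) fits (3, 6, 1, 2); releases (1, 0, 0, 0), pool now (4, 6, 1, 2)
  P6: need (4, 3, 1, 1) fits (4, 6, 1, 2); releases (1, 0, 0, 2), pool now (5, 6, 1, 4)
  P4: need (2, 2, 0, 4) fits (5, 6, 1, 4); releases (1, 1, 0, 1), pool now (6, 7, 1, 5)


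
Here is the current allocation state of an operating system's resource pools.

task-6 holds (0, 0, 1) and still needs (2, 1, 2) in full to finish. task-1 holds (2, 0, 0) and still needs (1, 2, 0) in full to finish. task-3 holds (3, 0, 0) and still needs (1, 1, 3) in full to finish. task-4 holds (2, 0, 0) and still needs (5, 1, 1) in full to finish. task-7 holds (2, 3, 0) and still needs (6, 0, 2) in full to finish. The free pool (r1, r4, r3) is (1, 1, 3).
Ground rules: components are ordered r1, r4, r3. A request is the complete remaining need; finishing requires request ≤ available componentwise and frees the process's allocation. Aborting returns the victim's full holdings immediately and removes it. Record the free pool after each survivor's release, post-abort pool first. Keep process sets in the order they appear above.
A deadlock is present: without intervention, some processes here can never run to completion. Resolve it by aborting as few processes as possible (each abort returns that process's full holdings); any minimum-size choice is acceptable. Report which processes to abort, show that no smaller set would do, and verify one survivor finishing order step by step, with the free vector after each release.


Minimum abort set: task-1.
Key observation: task-4 had no path to completion before; after the abort of task-1 ((2, 0, 0) returned), step 3 is where it fits.
No smaller set exists: with zero aborts the deadlock remains.
Survivors finish in the order: task-6, task-3, task-4, task-7. Verifying each step (pool after the aborts first):
  pool = (3, 1, 3)
  task-6 needs (2, 1, 2) <= (3, 1, 3) -> finishes; pool += (0, 0, 1) = (3, 1, 4)
  task-3 needs (1, 1, 3) <= (3, 1, 4) -> finishes; pool += (3, 0, 0) = (6, 1, 4)
  task-4 needs (5, 1, 1) <= (6, 1, 4) -> finishes; pool += (2, 0, 0) = (8, 1, 4)
  task-7 needs (6, 0, 2) <= (8, 1, 4) -> finishes; pool += (2, 3, 0) = (10, 4, 4)


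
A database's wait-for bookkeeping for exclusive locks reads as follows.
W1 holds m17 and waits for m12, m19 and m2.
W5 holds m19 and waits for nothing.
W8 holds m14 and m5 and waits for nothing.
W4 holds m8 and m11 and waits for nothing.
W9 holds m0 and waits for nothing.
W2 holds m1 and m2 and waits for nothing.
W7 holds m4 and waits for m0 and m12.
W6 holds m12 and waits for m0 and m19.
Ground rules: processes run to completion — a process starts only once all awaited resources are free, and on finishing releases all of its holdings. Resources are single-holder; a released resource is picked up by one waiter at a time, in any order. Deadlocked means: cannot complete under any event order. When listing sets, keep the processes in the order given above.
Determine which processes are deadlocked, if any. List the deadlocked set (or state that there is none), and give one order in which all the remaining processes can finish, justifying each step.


The deadlocked set is empty.
Key observation: there is no circular wait here — follow any chain and it reaches a process that is free to run now.
The rest can finish in the order W2, W5, W9, W6, W4, W8, W7, W1.
Step-by-step check:
  W2 waits on nothing -> runs at once and releases m1 and m2
  W5 waits on nothing -> runs at once and releases m19
  W9 waits on nothing -> runs at once and releases m0
  run W6 (all its waits — m0 and m19 — are resolved); releases m12
  W4 waits on nothing -> runs at once and releases m8 and m11
  W8 waits on nothing -> runs at once and releases m14 and m5
  run W7 (all its waits — m0 and m12 — are resolved); releases m4
  run W1 (all its waits — m12, m19 and m2 — are resolved); releases m17


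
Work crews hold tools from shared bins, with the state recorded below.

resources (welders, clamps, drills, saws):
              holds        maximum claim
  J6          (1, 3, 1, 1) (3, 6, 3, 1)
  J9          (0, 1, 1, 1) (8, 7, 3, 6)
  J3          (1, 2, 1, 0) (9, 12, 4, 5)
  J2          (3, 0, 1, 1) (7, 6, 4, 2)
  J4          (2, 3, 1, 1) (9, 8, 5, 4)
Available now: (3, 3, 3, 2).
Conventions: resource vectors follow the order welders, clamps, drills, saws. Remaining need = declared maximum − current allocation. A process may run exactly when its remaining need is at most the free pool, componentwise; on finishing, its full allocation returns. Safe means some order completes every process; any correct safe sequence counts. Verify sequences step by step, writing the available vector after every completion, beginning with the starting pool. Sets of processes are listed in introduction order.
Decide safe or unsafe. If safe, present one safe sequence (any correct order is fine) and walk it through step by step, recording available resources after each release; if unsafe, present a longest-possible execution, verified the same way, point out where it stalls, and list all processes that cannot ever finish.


The state is SAFE; one workable sequence: J6, J2, J4, J9, J3.
Key observation: J6 is the earliest step where a requested resource binds exactly: need (2, 3, 2, 0), pool (3, 3, 3, 2) at its turn.
Verifying each step:
  pool = (3, 3, 3, 2)
  run J6 (needs (2, 3, 2, 0), free (3, 3, 3, 2)); after release of (1, 3, 1, 1) the pool is (4, 6, 4, 3)
  run J2 (needs (4, 6, 3, 1), free (4, 6, 4, 3)); after release of (3, 0, 1, 1) the pool is (7, 6, 5, 4)
  run J4 (needs (7, 5, 4, 3), free (7, 6, 5, 4)); after release of (2, 3, 1, 1) the pool is (9, 9, 6, 5)
  run J9 (needs (8, 6, 2, 5), free (9, 9, 6, 5)); after release of (0, 1, 1, 1) the pool is (9, 10, 7, 6)
  run J3 (needs (8, 10, 3, 5), free (9, 10, 7, 6)); after release of (1, 2, 1, 0) the pool is (10, 12, 8, 6)


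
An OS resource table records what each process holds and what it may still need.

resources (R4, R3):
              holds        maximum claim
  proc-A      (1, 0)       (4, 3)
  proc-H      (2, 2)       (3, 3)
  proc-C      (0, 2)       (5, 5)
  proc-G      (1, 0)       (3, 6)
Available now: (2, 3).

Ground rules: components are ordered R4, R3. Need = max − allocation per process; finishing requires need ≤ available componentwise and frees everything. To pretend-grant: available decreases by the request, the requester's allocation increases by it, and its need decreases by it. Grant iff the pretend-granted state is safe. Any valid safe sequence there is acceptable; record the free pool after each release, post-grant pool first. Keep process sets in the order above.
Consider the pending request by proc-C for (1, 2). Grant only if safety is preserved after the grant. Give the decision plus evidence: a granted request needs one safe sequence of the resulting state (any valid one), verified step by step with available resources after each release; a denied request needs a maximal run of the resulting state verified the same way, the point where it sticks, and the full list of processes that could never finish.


GRANT: granting preserves safety; a valid post-grant sequence is proc-H, proc-A, proc-C, proc-G.
Key observation: granting shrinks the pool to (1, 1), yet proc-H still fits and the chain goes through.
Verifying the post-grant state step by step:
  pool = (1, 1)
  proc-H: need (1, 1) fits (1, 1); releases (2, 2), pool now (3, 3)
  proc-A: need (3, 3) fits (3, 3); releases (1, 0), pool now (4, 3)
  proc-C: need (4, 1) fits (4, 3); releases (1, 4), pool now (5, 7)
  proc-G: need (2, 6) fits (5, 7); releases (1, 0), pool now (6, 7)


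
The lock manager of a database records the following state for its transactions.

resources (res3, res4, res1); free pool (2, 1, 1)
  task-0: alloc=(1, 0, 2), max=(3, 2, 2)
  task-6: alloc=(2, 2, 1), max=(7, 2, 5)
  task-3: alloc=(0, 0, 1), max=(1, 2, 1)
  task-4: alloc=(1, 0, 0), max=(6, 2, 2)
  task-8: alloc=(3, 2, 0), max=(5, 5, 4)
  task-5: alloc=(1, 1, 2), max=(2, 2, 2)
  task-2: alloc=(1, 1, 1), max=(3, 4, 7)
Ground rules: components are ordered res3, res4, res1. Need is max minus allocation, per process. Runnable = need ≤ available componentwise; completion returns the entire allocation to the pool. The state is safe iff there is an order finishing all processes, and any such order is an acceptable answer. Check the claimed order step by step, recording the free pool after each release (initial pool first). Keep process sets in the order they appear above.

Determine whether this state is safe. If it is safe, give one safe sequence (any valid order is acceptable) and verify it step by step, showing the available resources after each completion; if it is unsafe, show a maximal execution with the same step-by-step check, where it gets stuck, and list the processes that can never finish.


UNSAFE — no complete ordering exists.
Key observation: after task-5, task-3, task-0 the pool peaks at (4, 2, 6), and each blocked process is short somewhere: task-6 on res3; task-4 on res3; task-8 on res4; task-2 on res4.
Going as far as possible: task-5, task-3, task-0; after that, nothing fits. Verifying each step:
  pool = (2, 1, 1)
  task-5 needs (1, 1, 0) <= (2, 1, 1) -> finishes; pool += (1, 1, 2) = (3, 2, 3)
  task-3 needs (1, 2, 0) <= (3, 2, 3) -> finishes; pool += (0, 0, 1) = (3, 2, 4)
  task-0 needs (2, 2, 0) <= (3, 2, 4) -> finishes; pool += (1, 0, 2) = (4, 2, 6)
  task-6 cannot run: need (5, 0, 4) vs free (4, 2, 6) (insufficient res3)
  task-4 cannot run: need (5, 2, 2) vs free (4, 2, 6) (insufficient res3)
  task-8 cannot run: need (2, 3, 4) vs free (4, 2, 6) (insufficient res4)
  task-2 cannot run: need (2, 3, 6) vs free (4, 2, 6) (insufficient res4)
Never able to finish: task-6, task-4, task-8 and task-2.
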